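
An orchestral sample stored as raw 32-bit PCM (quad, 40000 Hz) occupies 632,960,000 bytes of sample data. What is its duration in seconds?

Byte rate = 40,000 × 4 × 4 = 640,000 bytes/s.
Duration = 632,960,000 / 640,000 = 989 s.

989 seconds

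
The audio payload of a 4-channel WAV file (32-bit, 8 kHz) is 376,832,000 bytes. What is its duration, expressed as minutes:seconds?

Byte rate = 8,000 × 4 × 4 = 128,000 bytes/s.
Duration = 376,832,000 / 128,000 = 2,944 s.
2,944 s = 49:04.

49:04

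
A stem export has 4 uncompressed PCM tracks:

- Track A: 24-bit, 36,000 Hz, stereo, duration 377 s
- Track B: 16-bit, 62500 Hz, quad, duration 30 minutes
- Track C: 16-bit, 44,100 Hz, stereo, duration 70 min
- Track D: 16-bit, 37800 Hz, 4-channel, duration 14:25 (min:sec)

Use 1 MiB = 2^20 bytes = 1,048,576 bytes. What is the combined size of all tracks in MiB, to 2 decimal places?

1891.98 MiB

Track A: 36,000 × 377 × 3 × 2 = 81,432,000 bytes.
Track B: 30 minutes = 1,800 s; 62,500 × 1,800 × 2 × 4 = 900,000,000 bytes.
Track C: 70 min = 4,200 s; 44,100 × 4,200 × 2 × 2 = 740,880,000 bytes.
Track D: 14:25 (min:sec) = 865 s; 37,800 × 865 × 2 × 4 = 261,576,000 bytes.
Total = 1,983,888,000 bytes = 1891.98 MiB.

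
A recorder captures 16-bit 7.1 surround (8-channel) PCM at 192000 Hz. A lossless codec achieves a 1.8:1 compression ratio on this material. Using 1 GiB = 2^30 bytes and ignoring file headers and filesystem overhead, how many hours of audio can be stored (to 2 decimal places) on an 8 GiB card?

1.40 hours

Uncompressed byte rate = 192,000 × 2 × 8 = 3,072,000 bytes/s.
After 1.8:1 compression, effective rate ≈ 1706666.67 bytes/s.
Capacity = 8 × 1,073,741,824 = 8,589,934,592 bytes.
8,589,934,592 / effective rate ≈ 5033.16 s → 1.40 hours.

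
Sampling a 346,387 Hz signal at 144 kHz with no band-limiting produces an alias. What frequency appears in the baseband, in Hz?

Nyquist = 144,000/2 = 72,000 Hz; 346,387 Hz exceeds it.
Alias = |346,387 − 2×144,000| = |346,387 − 288,000| = 58,387 Hz.

58,387 Hz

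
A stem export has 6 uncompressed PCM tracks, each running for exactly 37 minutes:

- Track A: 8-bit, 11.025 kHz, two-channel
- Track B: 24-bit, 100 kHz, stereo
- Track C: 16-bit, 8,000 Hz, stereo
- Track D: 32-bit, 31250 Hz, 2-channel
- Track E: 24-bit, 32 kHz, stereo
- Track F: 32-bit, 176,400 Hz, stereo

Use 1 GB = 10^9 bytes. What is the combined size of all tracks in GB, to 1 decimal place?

5.6 GB

exactly 37 minutes = 2,220 s.
Track A: 11,025 × 2,220 × 1 × 2 = 48,951,000 bytes.
Track B: 100,000 × 2,220 × 3 × 2 = 1,332,000,000 bytes.
Track C: 8,000 × 2,220 × 2 × 2 = 71,040,000 bytes.
Track D: 31,250 × 2,220 × 4 × 2 = 555,000,000 bytes.
Track E: 32,000 × 2,220 × 3 × 2 = 426,240,000 bytes.
Track F: 176,400 × 2,220 × 4 × 2 = 3,132,864,000 bytes.
Total = 5,566,095,000 bytes = 5.6 GB.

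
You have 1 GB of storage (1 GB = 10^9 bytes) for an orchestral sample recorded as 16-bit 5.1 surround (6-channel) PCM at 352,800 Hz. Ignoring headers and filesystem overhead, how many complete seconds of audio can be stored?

Uncompressed byte rate = 352,800 × 2 × 6 = 4,233,600 bytes/s.
Capacity = 1 × 1,000,000,000 = 1,000,000,000 bytes.
1,000,000,000 / 4,233,600 ≈ 236.21 s → 236 seconds.

236 seconds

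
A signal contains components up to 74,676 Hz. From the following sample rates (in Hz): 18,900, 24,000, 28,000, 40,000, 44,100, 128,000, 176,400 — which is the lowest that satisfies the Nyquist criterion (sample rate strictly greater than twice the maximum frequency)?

176,400 Hz

Need sample rate > 2 × 74,676 = 149,352 Hz.
Lowest listed rate above 149,352 Hz is 176,400 Hz.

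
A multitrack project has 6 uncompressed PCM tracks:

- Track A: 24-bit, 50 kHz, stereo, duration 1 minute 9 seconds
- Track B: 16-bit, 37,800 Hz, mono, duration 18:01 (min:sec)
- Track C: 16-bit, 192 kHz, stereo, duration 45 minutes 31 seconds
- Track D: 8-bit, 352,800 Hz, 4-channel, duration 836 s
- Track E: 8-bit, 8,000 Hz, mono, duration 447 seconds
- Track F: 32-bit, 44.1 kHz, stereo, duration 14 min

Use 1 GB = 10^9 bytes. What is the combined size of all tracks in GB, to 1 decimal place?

Track A: 1 minute 9 seconds = 69 s; 50,000 × 69 × 3 × 2 = 20,700,000 bytes.
Track B: 18:01 (min:sec) = 1,081 s; 37,800 × 1,081 × 2 × 1 = 81,723,600 bytes.
Track C: 45 minutes 31 seconds = 2,731 s; 192,000 × 2,731 × 2 × 2 = 2,097,408,000 bytes.
Track D: 352,800 × 836 × 1 × 4 = 1,179,763,200 bytes.
Track E: 8,000 × 447 × 1 × 1 = 3,576,000 bytes.
Track F: 14 min = 840 s; 44,100 × 840 × 4 × 2 = 296,352,000 bytes.
Total = 3,679,522,800 bytes = 3.7 GB.

3.7 GB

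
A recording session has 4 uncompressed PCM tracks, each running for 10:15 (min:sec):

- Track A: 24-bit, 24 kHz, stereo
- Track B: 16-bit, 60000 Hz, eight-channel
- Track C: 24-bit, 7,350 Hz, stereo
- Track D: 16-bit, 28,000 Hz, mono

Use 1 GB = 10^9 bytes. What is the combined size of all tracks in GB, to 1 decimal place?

10:15 (min:sec) = 615 s.
Track A: 24,000 × 615 × 3 × 2 = 88,560,000 bytes.
Track B: 60,000 × 615 × 2 × 8 = 590,400,000 bytes.
Track C: 7,350 × 615 × 3 × 2 = 27,121,500 bytes.
Track D: 28,000 × 615 × 2 × 1 = 34,440,000 bytes.
Total = 740,521,500 bytes = 0.7 GB.

0.7 GB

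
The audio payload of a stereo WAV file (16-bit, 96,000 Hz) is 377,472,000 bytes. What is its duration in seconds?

983 seconds

Byte rate = 96,000 × 2 × 2 = 384,000 bytes/s.
Duration = 377,472,000 / 384,000 = 983 s.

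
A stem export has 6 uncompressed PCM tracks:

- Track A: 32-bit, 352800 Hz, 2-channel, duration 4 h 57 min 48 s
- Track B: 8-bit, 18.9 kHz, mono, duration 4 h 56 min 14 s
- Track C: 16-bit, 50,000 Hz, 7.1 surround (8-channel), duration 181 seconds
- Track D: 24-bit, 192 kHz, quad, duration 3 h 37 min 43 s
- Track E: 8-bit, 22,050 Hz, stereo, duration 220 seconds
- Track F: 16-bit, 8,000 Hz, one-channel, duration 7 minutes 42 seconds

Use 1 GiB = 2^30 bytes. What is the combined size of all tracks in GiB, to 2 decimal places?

75.46 GiB

Track A: 4 h 57 min 48 s = 17,868 s; 352,800 × 17,868 × 4 × 2 = 50,430,643,200 bytes.
Track B: 4 h 56 min 14 s = 17,774 s; 18,900 × 17,774 × 1 × 1 = 335,928,600 bytes.
Track C: 50,000 × 181 × 2 × 8 = 144,800,000 bytes.
Track D: 3 h 37 min 43 s = 13,063 s; 192,000 × 13,063 × 3 × 4 = 30,097,152,000 bytes.
Track E: 22,050 × 220 × 1 × 2 = 9,702,000 bytes.
Track F: 7 minutes 42 seconds = 462 s; 8,000 × 462 × 2 × 1 = 7,392,000 bytes.
Total = 81,025,617,800 bytes = 75.46 GiB.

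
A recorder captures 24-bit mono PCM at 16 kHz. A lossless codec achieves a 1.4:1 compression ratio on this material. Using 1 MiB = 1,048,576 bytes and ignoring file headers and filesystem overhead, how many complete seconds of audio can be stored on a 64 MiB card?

Uncompressed byte rate = 16,000 × 3 × 1 = 48,000 bytes/s.
After 1.4:1 compression, effective rate ≈ 34285.71 bytes/s.
Capacity = 64 × 1,048,576 = 67,108,864 bytes.
67,108,864 / effective rate ≈ 1957.34 s → 1,957 seconds.

1,957 seconds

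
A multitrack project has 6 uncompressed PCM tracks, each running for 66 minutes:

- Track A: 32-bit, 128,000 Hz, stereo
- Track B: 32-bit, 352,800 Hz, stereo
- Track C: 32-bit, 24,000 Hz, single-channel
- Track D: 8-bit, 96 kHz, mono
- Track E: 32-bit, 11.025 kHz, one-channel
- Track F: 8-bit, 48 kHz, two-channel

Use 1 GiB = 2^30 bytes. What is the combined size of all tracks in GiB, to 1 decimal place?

66 minutes = 3,960 s.
Track A: 128,000 × 3,960 × 4 × 2 = 4,055,040,000 bytes.
Track B: 352,800 × 3,960 × 4 × 2 = 11,176,704,000 bytes.
Track C: 24,000 × 3,960 × 4 × 1 = 380,160,000 bytes.
Track D: 96,000 × 3,960 × 1 × 1 = 380,160,000 bytes.
Track E: 11,025 × 3,960 × 4 × 1 = 174,636,000 bytes.
Track F: 48,000 × 3,960 × 1 × 2 = 380,160,000 bytes.
Total = 16,546,860,000 bytes = 15.4 GiB.

15.4 GiB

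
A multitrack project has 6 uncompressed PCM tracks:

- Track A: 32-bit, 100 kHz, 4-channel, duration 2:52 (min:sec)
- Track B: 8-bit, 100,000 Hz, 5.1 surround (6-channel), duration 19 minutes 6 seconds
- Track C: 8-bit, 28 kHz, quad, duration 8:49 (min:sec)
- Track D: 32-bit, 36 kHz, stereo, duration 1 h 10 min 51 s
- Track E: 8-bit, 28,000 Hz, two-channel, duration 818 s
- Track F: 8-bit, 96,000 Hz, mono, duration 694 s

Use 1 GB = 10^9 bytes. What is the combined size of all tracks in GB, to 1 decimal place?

2.4 GB

Track A: 2:52 (min:sec) = 172 s; 100,000 × 172 × 4 × 4 = 275,200,000 bytes.
Track B: 19 minutes 6 seconds = 1,146 s; 100,000 × 1,146 × 1 × 6 = 687,600,000 bytes.
Track C: 8:49 (min:sec) = 529 s; 28,000 × 529 × 1 × 4 = 59,248,000 bytes.
Track D: 1 h 10 min 51 s = 4,251 s; 36,000 × 4,251 × 4 × 2 = 1,224,288,000 bytes.
Track E: 28,000 × 818 × 1 × 2 = 45,808,000 bytes.
Track F: 96,000 × 694 × 1 × 1 = 66,624,000 bytes.
Total = 2,358,768,000 bytes = 2.4 GB.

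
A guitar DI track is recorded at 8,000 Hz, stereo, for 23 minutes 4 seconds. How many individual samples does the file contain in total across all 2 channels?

23 minutes 4 seconds = 1,384 s.
8,000 × 1,384 s × 2 ch = 22,144,000 samples.

22,144,000 samples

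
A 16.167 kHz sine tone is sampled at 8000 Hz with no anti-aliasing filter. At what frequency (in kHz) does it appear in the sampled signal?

Nyquist = 8,000/2 = 4,000 Hz; 16,167 Hz exceeds it.
Alias = |16,167 − 2×8,000| = |16,167 − 16,000| = 167 Hz = 0.167 kHz.

0.167 kHz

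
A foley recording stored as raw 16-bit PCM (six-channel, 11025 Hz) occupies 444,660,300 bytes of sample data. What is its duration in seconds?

Byte rate = 11,025 × 2 × 6 = 132,300 bytes/s.
Duration = 444,660,300 / 132,300 = 3,361 s.

3,361 seconds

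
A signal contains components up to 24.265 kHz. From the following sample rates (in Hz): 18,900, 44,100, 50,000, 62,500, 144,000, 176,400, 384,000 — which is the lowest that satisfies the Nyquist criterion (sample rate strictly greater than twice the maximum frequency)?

50,000 Hz

Need sample rate > 2 × 24,265 = 48,530 Hz.
Lowest listed rate above 48,530 Hz is 50,000 Hz.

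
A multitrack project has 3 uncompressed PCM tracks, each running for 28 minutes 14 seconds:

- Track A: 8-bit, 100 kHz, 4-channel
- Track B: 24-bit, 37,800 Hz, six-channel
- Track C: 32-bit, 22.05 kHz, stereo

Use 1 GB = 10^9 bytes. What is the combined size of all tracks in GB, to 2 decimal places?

28 minutes 14 seconds = 1,694 s.
Track A: 100,000 × 1,694 × 1 × 4 = 677,600,000 bytes.
Track B: 37,800 × 1,694 × 3 × 6 = 1,152,597,600 bytes.
Track C: 22,050 × 1,694 × 4 × 2 = 298,821,600 bytes.
Total = 2,129,019,200 bytes = 2.13 GB.

2.13 GB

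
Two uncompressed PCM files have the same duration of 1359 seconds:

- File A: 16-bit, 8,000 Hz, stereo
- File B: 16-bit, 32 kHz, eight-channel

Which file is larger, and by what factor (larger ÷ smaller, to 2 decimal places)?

File A: 8,000 × 2 × 2 = 32,000 bytes/s.
File B: 32,000 × 2 × 8 = 512,000 bytes/s.
File B is larger; ratio = 695,808,000 / 43,488,000 = 16.00.

File B, by a factor of 16.00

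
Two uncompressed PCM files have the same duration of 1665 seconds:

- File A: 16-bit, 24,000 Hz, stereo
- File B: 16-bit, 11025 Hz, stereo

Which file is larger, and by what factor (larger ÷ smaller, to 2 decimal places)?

File A: 24,000 × 2 × 2 = 96,000 bytes/s.
File B: 11,025 × 2 × 2 = 44,100 bytes/s.
File A is larger; ratio = 159,840,000 / 73,426,500 = 2.18.

File A, by a factor of 2.18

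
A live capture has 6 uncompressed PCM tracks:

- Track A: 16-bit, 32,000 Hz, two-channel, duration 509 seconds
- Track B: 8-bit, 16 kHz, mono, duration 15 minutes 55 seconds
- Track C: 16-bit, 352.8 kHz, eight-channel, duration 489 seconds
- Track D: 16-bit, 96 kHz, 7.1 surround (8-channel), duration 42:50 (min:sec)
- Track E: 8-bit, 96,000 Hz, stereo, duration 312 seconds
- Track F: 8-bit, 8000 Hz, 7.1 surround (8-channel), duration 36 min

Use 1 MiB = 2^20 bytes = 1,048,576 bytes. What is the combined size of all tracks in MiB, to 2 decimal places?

Track A: 32,000 × 509 × 2 × 2 = 65,152,000 bytes.
Track B: 15 minutes 55 seconds = 955 s; 16,000 × 955 × 1 × 1 = 15,280,000 bytes.
Track C: 352,800 × 489 × 2 × 8 = 2,760,307,200 bytes.
Track D: 42:50 (min:sec) = 2,570 s; 96,000 × 2,570 × 2 × 8 = 3,947,520,000 bytes.
Track E: 96,000 × 312 × 1 × 2 = 59,904,000 bytes.
Track F: 36 min = 2,160 s; 8,000 × 2,160 × 1 × 8 = 138,240,000 bytes.
Total = 6,986,403,200 bytes = 6662.75 MiB.

6662.75 MiB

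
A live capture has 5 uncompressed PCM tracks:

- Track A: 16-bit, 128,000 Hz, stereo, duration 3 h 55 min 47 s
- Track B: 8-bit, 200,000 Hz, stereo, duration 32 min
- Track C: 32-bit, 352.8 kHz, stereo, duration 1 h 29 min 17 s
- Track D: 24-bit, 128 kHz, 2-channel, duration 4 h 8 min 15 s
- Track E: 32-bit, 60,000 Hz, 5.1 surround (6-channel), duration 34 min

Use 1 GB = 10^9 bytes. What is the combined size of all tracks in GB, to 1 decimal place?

Track A: 3 h 55 min 47 s = 14,147 s; 128,000 × 14,147 × 2 × 2 = 7,243,264,000 bytes.
Track B: 32 min = 1,920 s; 200,000 × 1,920 × 1 × 2 = 768,000,000 bytes.
Track C: 1 h 29 min 17 s = 5,357 s; 352,800 × 5,357 × 4 × 2 = 15,119,596,800 bytes.
Track D: 4 h 8 min 15 s = 14,895 s; 128,000 × 14,895 × 3 × 2 = 11,439,360,000 bytes.
Track E: 34 min = 2,040 s; 60,000 × 2,040 × 4 × 6 = 2,937,600,000 bytes.
Total = 37,507,820,800 bytes = 37.5 GB.

37.5 GB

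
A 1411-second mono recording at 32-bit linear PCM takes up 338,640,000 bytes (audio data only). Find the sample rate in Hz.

60,000 Hz

Bytes = sample_rate × seconds × bytes_per_sample × channels.
sample_rate = 338,640,000 / (1,411 × 4 × 1) = 338,640,000 / 5,644 = 60,000 Hz.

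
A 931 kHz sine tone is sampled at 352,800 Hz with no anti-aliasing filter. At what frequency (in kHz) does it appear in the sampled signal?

127.4 kHz

Nyquist = 352,800/2 = 176,400 Hz; 931,000 Hz exceeds it.
Alias = |931,000 − 3×352,800| = |931,000 − 1,058,400| = 127,400 Hz = 127.4 kHz.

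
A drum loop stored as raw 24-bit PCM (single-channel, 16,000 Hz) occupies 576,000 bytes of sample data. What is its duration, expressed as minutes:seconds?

0:12

Byte rate = 16,000 × 3 × 1 = 48,000 bytes/s.
Duration = 576,000 / 48,000 = 12 s.
12 s = 0:12.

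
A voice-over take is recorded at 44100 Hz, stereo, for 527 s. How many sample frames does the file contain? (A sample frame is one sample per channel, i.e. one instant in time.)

44,100 samples/s × 527 s = 23,240,700 frames.

23,240,700 sample frames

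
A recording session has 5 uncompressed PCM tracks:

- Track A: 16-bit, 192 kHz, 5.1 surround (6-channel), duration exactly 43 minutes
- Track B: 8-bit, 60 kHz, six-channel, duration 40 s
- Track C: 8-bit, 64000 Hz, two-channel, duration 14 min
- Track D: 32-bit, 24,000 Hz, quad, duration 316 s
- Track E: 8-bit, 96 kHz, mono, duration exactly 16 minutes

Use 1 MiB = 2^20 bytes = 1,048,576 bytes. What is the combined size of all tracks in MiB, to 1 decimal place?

Track A: exactly 43 minutes = 2,580 s; 192,000 × 2,580 × 2 × 6 = 5,944,320,000 bytes.
Track B: 60,000 × 40 × 1 × 6 = 14,400,000 bytes.
Track C: 14 min = 840 s; 64,000 × 840 × 1 × 2 = 107,520,000 bytes.
Track D: 24,000 × 316 × 4 × 4 = 121,344,000 bytes.
Track E: exactly 16 minutes = 960 s; 96,000 × 960 × 1 × 1 = 92,160,000 bytes.
Total = 6,279,744,000 bytes = 5988.8 MiB.

5988.8 MiB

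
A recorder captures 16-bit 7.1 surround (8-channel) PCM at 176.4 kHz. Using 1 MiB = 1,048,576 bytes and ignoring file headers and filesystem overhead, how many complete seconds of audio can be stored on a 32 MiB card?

Uncompressed byte rate = 176,400 × 2 × 8 = 2,822,400 bytes/s.
Capacity = 32 × 1,048,576 = 33,554,432 bytes.
33,554,432 / 2,822,400 ≈ 11.89 s → 11 seconds.

11 seconds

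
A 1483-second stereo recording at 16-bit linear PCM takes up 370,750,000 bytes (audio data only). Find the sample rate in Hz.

Bytes = sample_rate × seconds × bytes_per_sample × channels.
sample_rate = 370,750,000 / (1,483 × 2 × 2) = 370,750,000 / 5,932 = 62,500 Hz.

62,500 Hz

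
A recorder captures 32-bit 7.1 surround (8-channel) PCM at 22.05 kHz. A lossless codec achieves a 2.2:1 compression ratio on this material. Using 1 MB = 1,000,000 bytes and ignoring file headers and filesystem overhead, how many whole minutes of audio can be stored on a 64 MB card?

3 minutes

Uncompressed byte rate = 22,050 × 4 × 8 = 705,600 bytes/s.
After 2.2:1 compression, effective rate ≈ 320727.27 bytes/s.
Capacity = 64 × 1,000,000 = 64,000,000 bytes.
64,000,000 / effective rate ≈ 199.55 s → 3 minutes.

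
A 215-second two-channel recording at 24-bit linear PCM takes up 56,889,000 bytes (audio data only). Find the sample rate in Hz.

44,100 Hz

Bytes = sample_rate × seconds × bytes_per_sample × channels.
sample_rate = 56,889,000 / (215 × 3 × 2) = 56,889,000 / 1,290 = 44,100 Hz.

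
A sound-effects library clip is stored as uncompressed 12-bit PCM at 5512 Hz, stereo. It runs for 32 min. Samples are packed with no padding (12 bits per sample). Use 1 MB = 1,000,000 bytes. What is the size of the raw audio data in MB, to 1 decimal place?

31.7 MB

Duration = 32 min = 1,920 s.
Bits = 5,512 × 1,920 × 12 × 2 = 253,992,960 bits = 31,749,120 bytes.
31,749,120 / 1,000,000 = 31.7 MB.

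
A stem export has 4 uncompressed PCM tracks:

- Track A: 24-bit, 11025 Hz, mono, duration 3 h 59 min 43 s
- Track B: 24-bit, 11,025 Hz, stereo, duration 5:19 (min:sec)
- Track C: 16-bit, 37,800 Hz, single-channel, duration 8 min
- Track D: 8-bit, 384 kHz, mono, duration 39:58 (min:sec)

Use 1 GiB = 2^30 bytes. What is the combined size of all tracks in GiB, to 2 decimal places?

1.35 GiB

Track A: 3 h 59 min 43 s = 14,383 s; 11,025 × 14,383 × 3 × 1 = 475,717,725 bytes.
Track B: 5:19 (min:sec) = 319 s; 11,025 × 319 × 3 × 2 = 21,101,850 bytes.
Track C: 8 min = 480 s; 37,800 × 480 × 2 × 1 = 36,288,000 bytes.
Track D: 39:58 (min:sec) = 2,398 s; 384,000 × 2,398 × 1 × 1 = 920,832,000 bytes.
Total = 1,453,939,575 bytes = 1.35 GiB.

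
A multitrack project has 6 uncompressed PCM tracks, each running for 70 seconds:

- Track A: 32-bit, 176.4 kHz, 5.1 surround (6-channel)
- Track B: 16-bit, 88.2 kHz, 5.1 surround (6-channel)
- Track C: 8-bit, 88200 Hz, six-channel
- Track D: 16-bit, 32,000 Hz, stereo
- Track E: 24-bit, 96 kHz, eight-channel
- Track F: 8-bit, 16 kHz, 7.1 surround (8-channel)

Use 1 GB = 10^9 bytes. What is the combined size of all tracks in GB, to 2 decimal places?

Track A: 176,400 × 70 × 4 × 6 = 296,352,000 bytes.
Track B: 88,200 × 70 × 2 × 6 = 74,088,000 bytes.
Track C: 88,200 × 70 × 1 × 6 = 37,044,000 bytes.
Track D: 32,000 × 70 × 2 × 2 = 8,960,000 bytes.
Track E: 96,000 × 70 × 3 × 8 = 161,280,000 bytes.
Track F: 16,000 × 70 × 1 × 8 = 8,960,000 bytes.
Total = 586,684,000 bytes = 0.59 GB.

0.59 GB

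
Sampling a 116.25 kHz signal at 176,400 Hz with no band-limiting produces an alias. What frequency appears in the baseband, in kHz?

Nyquist = 176,400/2 = 88,200 Hz; 116,250 Hz exceeds it.
Alias = |116,250 − 1×176,400| = |116,250 − 176,400| = 60,150 Hz = 60.15 kHz.

60.15 kHz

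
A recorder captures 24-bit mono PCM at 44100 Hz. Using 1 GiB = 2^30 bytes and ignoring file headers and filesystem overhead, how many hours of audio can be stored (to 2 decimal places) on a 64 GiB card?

144.28 hours

Uncompressed byte rate = 44,100 × 3 × 1 = 132,300 bytes/s.
Capacity = 64 × 1,073,741,824 = 68,719,476,736 bytes.
68,719,476,736 / 132,300 ≈ 519421.59 s → 144.28 hours.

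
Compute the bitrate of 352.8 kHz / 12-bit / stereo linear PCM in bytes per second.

1,058,400 bytes/s

Bit rate = 352,800 × 12 × 2 = 8,467,200 bits/s.
8,467,200 / 8 = 1,058,400 bytes/s.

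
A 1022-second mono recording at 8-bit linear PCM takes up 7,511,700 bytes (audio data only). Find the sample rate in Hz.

Bytes = sample_rate × seconds × bytes_per_sample × channels.
sample_rate = 7,511,700 / (1,022 × 1 × 1) = 7,511,700 / 1,022 = 7,350 Hz.

7,350 Hz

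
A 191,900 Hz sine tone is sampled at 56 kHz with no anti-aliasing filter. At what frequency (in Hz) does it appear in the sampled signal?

23,900 Hz

Nyquist = 56,000/2 = 28,000 Hz; 191,900 Hz exceeds it.
Alias = |191,900 − 3×56,000| = |191,900 − 168,000| = 23,900 Hz.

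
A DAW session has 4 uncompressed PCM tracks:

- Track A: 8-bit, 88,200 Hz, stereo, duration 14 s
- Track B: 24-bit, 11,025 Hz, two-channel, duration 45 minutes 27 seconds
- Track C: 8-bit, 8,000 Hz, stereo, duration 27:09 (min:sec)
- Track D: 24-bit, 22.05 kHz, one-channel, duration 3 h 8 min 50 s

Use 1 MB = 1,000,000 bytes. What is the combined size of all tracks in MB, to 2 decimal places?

958.40 MB

Track A: 88,200 × 14 × 1 × 2 = 2,469,600 bytes.
Track B: 45 minutes 27 seconds = 2,727 s; 11,025 × 2,727 × 3 × 2 = 180,391,050 bytes.
Track C: 27:09 (min:sec) = 1,629 s; 8,000 × 1,629 × 1 × 2 = 26,064,000 bytes.
Track D: 3 h 8 min 50 s = 11,330 s; 22,050 × 11,330 × 3 × 1 = 749,479,500 bytes.
Total = 958,404,150 bytes = 958.40 MB.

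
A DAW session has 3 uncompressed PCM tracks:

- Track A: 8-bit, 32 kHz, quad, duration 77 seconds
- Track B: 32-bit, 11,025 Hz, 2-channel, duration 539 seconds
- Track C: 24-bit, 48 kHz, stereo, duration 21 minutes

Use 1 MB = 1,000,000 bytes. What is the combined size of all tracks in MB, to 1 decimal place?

420.3 MB

Track A: 32,000 × 77 × 1 × 4 = 9,856,000 bytes.
Track B: 11,025 × 539 × 4 × 2 = 47,539,800 bytes.
Track C: 21 minutes = 1,260 s; 48,000 × 1,260 × 3 × 2 = 362,880,000 bytes.
Total = 420,275,800 bytes = 420.3 MB.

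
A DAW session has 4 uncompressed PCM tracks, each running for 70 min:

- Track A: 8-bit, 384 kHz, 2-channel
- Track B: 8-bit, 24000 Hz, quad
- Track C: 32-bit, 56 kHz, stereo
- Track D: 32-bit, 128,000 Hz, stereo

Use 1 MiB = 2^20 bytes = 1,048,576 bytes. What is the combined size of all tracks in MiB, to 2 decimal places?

70 min = 4,200 s.
Track A: 384,000 × 4,200 × 1 × 2 = 3,225,600,000 bytes.
Track B: 24,000 × 4,200 × 1 × 4 = 403,200,000 bytes.
Track C: 56,000 × 4,200 × 4 × 2 = 1,881,600,000 bytes.
Track D: 128,000 × 4,200 × 4 × 2 = 4,300,800,000 bytes.
Total = 9,811,200,000 bytes = 9356.69 MiB.

9356.69 MiB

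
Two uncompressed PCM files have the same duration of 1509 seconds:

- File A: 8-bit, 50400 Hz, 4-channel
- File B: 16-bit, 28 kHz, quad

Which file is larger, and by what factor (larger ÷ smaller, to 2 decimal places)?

File A: 50,400 × 1 × 4 = 201,600 bytes/s.
File B: 28,000 × 2 × 4 = 224,000 bytes/s.
File B is larger; ratio = 338,016,000 / 304,214,400 = 1.11.

File B, by a factor of 1.11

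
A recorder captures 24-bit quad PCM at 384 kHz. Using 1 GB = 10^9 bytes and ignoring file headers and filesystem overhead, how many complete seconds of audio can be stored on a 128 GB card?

Uncompressed byte rate = 384,000 × 3 × 4 = 4,608,000 bytes/s.
Capacity = 128 × 1,000,000,000 = 128,000,000,000 bytes.
128,000,000,000 / 4,608,000 ≈ 27777.78 s → 27,777 seconds.

27,777 seconds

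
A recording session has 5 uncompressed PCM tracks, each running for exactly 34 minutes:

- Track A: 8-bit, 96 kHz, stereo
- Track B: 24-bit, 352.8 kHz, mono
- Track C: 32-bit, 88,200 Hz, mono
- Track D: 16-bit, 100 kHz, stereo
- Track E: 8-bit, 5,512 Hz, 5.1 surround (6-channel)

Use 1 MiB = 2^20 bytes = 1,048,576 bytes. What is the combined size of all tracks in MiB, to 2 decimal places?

exactly 34 minutes = 2,040 s.
Track A: 96,000 × 2,040 × 1 × 2 = 391,680,000 bytes.
Track B: 352,800 × 2,040 × 3 × 1 = 2,159,136,000 bytes.
Track C: 88,200 × 2,040 × 4 × 1 = 719,712,000 bytes.
Track D: 100,000 × 2,040 × 2 × 2 = 816,000,000 bytes.
Track E: 5,512 × 2,040 × 1 × 6 = 67,466,880 bytes.
Total = 4,153,994,880 bytes = 3961.56 MiB.

3961.56 MiB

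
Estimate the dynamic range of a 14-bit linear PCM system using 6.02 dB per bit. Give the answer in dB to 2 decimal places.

14 × 6.02 = 84.28 dB.

84.28 dB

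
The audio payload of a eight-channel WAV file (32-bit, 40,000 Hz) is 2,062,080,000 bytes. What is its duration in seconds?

Byte rate = 40,000 × 4 × 8 = 1,280,000 bytes/s.
Duration = 2,062,080,000 / 1,280,000 = 1,611 s.

1,611 seconds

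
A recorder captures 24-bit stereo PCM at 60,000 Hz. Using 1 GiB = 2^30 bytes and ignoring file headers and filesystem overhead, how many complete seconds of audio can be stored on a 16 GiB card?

47,721 seconds

Uncompressed byte rate = 60,000 × 3 × 2 = 360,000 bytes/s.
Capacity = 16 × 1,073,741,824 = 17,179,869,184 bytes.
17,179,869,184 / 360,000 ≈ 47721.86 s → 47,721 seconds.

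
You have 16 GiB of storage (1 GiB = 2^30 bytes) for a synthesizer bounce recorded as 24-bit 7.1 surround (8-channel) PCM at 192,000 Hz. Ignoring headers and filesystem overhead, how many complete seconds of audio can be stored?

3,728 seconds

Uncompressed byte rate = 192,000 × 3 × 8 = 4,608,000 bytes/s.
Capacity = 16 × 1,073,741,824 = 17,179,869,184 bytes.
17,179,869,184 / 4,608,000 ≈ 3728.27 s → 3,728 seconds.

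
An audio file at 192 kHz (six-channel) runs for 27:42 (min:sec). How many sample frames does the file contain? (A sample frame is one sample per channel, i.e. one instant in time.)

27:42 (min:sec) = 1,662 s.
192,000 samples/s × 1,662 s = 319,104,000 frames.

319,104,000 sample frames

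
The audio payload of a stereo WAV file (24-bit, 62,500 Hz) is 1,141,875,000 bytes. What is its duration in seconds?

Byte rate = 62,500 × 3 × 2 = 375,000 bytes/s.
Duration = 1,141,875,000 / 375,000 = 3,045 s.

3,045 seconds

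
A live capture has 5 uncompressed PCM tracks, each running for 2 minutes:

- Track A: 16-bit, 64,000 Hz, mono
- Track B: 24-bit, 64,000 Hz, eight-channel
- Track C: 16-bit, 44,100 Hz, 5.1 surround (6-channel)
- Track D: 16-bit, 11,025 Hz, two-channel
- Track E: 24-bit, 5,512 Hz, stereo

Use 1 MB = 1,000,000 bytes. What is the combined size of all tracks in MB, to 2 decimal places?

2 minutes = 120 s.
Track A: 64,000 × 120 × 2 × 1 = 15,360,000 bytes.
Track B: 64,000 × 120 × 3 × 8 = 184,320,000 bytes.
Track C: 44,100 × 120 × 2 × 6 = 63,504,000 bytes.
Track D: 11,025 × 120 × 2 × 2 = 5,292,000 bytes.
Track E: 5,512 × 120 × 3 × 2 = 3,968,640 bytes.
Total = 272,444,640 bytes = 272.44 MB.

272.44 MB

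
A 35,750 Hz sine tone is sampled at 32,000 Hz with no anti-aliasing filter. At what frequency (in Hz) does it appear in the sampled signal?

Nyquist = 32,000/2 = 16,000 Hz; 35,750 Hz exceeds it.
Alias = |35,750 − 1×32,000| = |35,750 − 32,000| = 3,750 Hz.

3,750 Hz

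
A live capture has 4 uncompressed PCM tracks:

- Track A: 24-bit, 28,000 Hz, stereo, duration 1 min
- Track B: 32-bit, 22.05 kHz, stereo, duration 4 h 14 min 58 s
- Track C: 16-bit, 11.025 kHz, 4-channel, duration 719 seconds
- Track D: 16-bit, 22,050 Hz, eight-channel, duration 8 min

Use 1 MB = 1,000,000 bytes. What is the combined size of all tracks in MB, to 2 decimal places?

2941.41 MB

Track A: 1 min = 60 s; 28,000 × 60 × 3 × 2 = 10,080,000 bytes.
Track B: 4 h 14 min 58 s = 15,298 s; 22,050 × 15,298 × 4 × 2 = 2,698,567,200 bytes.
Track C: 11,025 × 719 × 2 × 4 = 63,415,800 bytes.
Track D: 8 min = 480 s; 22,050 × 480 × 2 × 8 = 169,344,000 bytes.
Total = 2,941,407,000 bytes = 2941.41 MB.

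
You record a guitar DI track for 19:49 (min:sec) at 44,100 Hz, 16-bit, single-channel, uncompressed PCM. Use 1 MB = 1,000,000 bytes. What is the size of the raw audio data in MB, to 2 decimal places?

Duration = 19:49 (min:sec) = 1,189 s.
Bytes = 44,100 samples/s × 1,189 s × 2 bytes/sample × 1 ch = 104,869,800 bytes.
104,869,800 / 1,000,000 = 104.87 MB.

104.87 MB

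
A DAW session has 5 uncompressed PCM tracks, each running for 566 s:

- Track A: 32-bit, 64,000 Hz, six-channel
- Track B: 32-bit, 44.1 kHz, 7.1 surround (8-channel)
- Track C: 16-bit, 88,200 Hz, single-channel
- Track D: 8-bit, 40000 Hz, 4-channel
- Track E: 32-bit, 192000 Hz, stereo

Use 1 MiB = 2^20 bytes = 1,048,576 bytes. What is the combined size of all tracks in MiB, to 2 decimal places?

2601.52 MiB

Track A: 64,000 × 566 × 4 × 6 = 869,376,000 bytes.
Track B: 44,100 × 566 × 4 × 8 = 798,739,200 bytes.
Track C: 88,200 × 566 × 2 × 1 = 99,842,400 bytes.
Track D: 40,000 × 566 × 1 × 4 = 90,560,000 bytes.
Track E: 192,000 × 566 × 4 × 2 = 869,376,000 bytes.
Total = 2,727,893,600 bytes = 2601.52 MiB.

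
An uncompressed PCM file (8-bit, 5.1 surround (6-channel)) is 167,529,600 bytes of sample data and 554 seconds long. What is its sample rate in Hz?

50,400 Hz

Bytes = sample_rate × seconds × bytes_per_sample × channels.
sample_rate = 167,529,600 / (554 × 1 × 6) = 167,529,600 / 3,324 = 50,400 Hz.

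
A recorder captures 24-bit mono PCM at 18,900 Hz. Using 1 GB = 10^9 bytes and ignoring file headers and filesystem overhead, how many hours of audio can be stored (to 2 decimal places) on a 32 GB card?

Uncompressed byte rate = 18,900 × 3 × 1 = 56,700 bytes/s.
Capacity = 32 × 1,000,000,000 = 32,000,000,000 bytes.
32,000,000,000 / 56,700 ≈ 564373.9 s → 156.77 hours.

156.77 hours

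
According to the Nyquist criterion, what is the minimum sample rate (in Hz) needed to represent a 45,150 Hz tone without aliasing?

90,300 Hz

Minimum sample rate = 2 × 45,150 Hz = 90,300 Hz.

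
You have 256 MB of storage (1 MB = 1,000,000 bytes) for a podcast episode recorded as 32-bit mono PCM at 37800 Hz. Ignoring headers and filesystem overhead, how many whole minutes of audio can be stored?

28 minutes

Uncompressed byte rate = 37,800 × 4 × 1 = 151,200 bytes/s.
Capacity = 256 × 1,000,000 = 256,000,000 bytes.
256,000,000 / 151,200 ≈ 1693.12 s → 28 minutes.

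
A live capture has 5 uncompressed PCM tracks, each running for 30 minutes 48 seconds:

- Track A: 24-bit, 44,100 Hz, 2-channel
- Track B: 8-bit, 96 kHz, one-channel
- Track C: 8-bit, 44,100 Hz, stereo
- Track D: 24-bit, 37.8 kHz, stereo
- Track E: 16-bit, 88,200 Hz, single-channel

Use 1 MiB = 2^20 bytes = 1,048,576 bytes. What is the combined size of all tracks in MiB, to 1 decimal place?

1501.6 MiB

30 minutes 48 seconds = 1,848 s.
Track A: 44,100 × 1,848 × 3 × 2 = 488,980,800 bytes.
Track B: 96,000 × 1,848 × 1 × 1 = 177,408,000 bytes.
Track C: 44,100 × 1,848 × 1 × 2 = 162,993,600 bytes.
Track D: 37,800 × 1,848 × 3 × 2 = 419,126,400 bytes.
Track E: 88,200 × 1,848 × 2 × 1 = 325,987,200 bytes.
Total = 1,574,496,000 bytes = 1501.6 MiB.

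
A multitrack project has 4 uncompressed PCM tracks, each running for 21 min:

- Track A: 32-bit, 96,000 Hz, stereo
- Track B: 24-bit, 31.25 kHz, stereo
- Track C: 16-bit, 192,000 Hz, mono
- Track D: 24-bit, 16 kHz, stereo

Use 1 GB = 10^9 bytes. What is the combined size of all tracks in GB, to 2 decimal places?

1.81 GB

21 min = 1,260 s.
Track A: 96,000 × 1,260 × 4 × 2 = 967,680,000 bytes.
Track B: 31,250 × 1,260 × 3 × 2 = 236,250,000 bytes.
Track C: 192,000 × 1,260 × 2 × 1 = 483,840,000 bytes.
Track D: 16,000 × 1,260 × 3 × 2 = 120,960,000 bytes.
Total = 1,808,730,000 bytes = 1.81 GB.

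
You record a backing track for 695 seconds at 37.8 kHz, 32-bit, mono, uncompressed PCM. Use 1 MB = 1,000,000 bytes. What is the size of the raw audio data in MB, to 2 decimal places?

Bytes = 37,800 samples/s × 695 s × 4 bytes/sample × 1 ch = 105,084,000 bytes.
105,084,000 / 1,000,000 = 105.08 MB.

105.08 MB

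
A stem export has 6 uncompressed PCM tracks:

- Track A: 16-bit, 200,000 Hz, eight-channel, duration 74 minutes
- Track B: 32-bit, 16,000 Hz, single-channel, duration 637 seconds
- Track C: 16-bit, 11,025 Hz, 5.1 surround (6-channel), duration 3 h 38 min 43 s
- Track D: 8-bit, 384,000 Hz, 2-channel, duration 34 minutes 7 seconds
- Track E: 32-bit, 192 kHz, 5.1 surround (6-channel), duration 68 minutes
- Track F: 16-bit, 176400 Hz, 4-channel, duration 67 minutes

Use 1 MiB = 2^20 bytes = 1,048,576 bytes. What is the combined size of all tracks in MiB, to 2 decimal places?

40083.60 MiB

Track A: 74 minutes = 4,440 s; 200,000 × 4,440 × 2 × 8 = 14,208,000,000 bytes.
Track B: 16,000 × 637 × 4 × 1 = 40,768,000 bytes.
Track C: 3 h 38 min 43 s = 13,123 s; 11,025 × 13,123 × 2 × 6 = 1,736,172,900 bytes.
Track D: 34 minutes 7 seconds = 2,047 s; 384,000 × 2,047 × 1 × 2 = 1,572,096,000 bytes.
Track E: 68 minutes = 4,080 s; 192,000 × 4,080 × 4 × 6 = 18,800,640,000 bytes.
Track F: 67 minutes = 4,020 s; 176,400 × 4,020 × 2 × 4 = 5,673,024,000 bytes.
Total = 42,030,700,900 bytes = 40083.60 MiB.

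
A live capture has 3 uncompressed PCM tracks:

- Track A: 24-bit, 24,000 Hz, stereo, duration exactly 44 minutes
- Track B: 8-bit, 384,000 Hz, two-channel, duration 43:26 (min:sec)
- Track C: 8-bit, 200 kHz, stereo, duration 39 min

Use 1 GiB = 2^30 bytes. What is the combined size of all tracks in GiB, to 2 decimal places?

3.09 GiB

Track A: exactly 44 minutes = 2,640 s; 24,000 × 2,640 × 3 × 2 = 380,160,000 bytes.
Track B: 43:26 (min:sec) = 2,606 s; 384,000 × 2,606 × 1 × 2 = 2,001,408,000 bytes.
Track C: 39 min = 2,340 s; 200,000 × 2,340 × 1 × 2 = 936,000,000 bytes.
Total = 3,317,568,000 bytes = 3.09 GiB.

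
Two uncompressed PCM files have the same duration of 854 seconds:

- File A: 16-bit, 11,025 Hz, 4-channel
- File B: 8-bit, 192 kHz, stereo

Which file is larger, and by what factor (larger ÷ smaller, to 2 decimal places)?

File B, by a factor of 4.35

File A: 11,025 × 2 × 4 = 88,200 bytes/s.
File B: 192,000 × 1 × 2 = 384,000 bytes/s.
File B is larger; ratio = 327,936,000 / 75,322,800 = 4.35.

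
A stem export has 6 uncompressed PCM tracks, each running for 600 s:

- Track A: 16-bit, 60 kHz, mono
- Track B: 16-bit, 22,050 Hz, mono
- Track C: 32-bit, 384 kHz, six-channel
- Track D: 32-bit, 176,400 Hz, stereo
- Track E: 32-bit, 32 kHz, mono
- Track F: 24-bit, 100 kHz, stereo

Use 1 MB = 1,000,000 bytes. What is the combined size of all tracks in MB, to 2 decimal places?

Track A: 60,000 × 600 × 2 × 1 = 72,000,000 bytes.
Track B: 22,050 × 600 × 2 × 1 = 26,460,000 bytes.
Track C: 384,000 × 600 × 4 × 6 = 5,529,600,000 bytes.
Track D: 176,400 × 600 × 4 × 2 = 846,720,000 bytes.
Track E: 32,000 × 600 × 4 × 1 = 76,800,000 bytes.
Track F: 100,000 × 600 × 3 × 2 = 360,000,000 bytes.
Total = 6,911,580,000 bytes = 6911.58 MB.

6911.58 MB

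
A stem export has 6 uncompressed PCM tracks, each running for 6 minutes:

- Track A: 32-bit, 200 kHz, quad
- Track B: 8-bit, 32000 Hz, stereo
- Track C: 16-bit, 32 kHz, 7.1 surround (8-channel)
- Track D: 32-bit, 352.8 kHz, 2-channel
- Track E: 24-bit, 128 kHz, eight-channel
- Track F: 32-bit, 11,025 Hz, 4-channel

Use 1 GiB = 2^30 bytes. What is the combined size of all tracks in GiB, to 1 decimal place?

6 minutes = 360 s.
Track A: 200,000 × 360 × 4 × 4 = 1,152,000,000 bytes.
Track B: 32,000 × 360 × 1 × 2 = 23,040,000 bytes.
Track C: 32,000 × 360 × 2 × 8 = 184,320,000 bytes.
Track D: 352,800 × 360 × 4 × 2 = 1,016,064,000 bytes.
Track E: 128,000 × 360 × 3 × 8 = 1,105,920,000 bytes.
Track F: 11,025 × 360 × 4 × 4 = 63,504,000 bytes.
Total = 3,544,848,000 bytes = 3.3 GiB.

3.3 GiB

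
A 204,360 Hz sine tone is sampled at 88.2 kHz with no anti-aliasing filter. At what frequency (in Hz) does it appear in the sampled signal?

Nyquist = 88,200/2 = 44,100 Hz; 204,360 Hz exceeds it.
Alias = |204,360 − 2×88,200| = |204,360 − 176,400| = 27,960 Hz.

27,960 Hz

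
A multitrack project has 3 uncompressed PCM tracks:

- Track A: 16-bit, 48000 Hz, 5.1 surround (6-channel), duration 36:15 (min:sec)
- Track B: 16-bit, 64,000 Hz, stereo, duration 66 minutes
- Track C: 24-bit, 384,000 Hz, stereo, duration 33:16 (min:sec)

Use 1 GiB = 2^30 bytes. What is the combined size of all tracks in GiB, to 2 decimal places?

6.39 GiB

Track A: 36:15 (min:sec) = 2,175 s; 48,000 × 2,175 × 2 × 6 = 1,252,800,000 bytes.
Track B: 66 minutes = 3,960 s; 64,000 × 3,960 × 2 × 2 = 1,013,760,000 bytes.
Track C: 33:16 (min:sec) = 1,996 s; 384,000 × 1,996 × 3 × 2 = 4,598,784,000 bytes.
Total = 6,865,344,000 bytes = 6.39 GiB.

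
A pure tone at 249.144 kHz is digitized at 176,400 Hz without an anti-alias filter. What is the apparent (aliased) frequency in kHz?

Nyquist = 176,400/2 = 88,200 Hz; 249,144 Hz exceeds it.
Alias = |249,144 − 1×176,400| = |249,144 − 176,400| = 72,744 Hz = 72.744 kHz.

72.744 kHz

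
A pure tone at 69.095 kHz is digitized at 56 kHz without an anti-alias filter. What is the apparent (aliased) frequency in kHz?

Nyquist = 56,000/2 = 28,000 Hz; 69,095 Hz exceeds it.
Alias = |69,095 − 1×56,000| = |69,095 − 56,000| = 13,095 Hz = 13.095 kHz.

13.095 kHz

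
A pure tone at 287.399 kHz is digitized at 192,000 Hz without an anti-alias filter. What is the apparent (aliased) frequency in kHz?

95.399 kHz

Nyquist = 192,000/2 = 96,000 Hz; 287,399 Hz exceeds it.
Alias = |287,399 − 1×192,000| = |287,399 − 192,000| = 95,399 Hz = 95.399 kHz.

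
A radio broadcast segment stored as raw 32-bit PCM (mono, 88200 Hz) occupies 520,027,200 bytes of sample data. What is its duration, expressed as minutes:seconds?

24:34

Byte rate = 88,200 × 4 × 1 = 352,800 bytes/s.
Duration = 520,027,200 / 352,800 = 1,474 s.
1,474 s = 24:34.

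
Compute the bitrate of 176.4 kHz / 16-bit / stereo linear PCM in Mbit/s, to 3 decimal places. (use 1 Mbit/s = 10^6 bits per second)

5.645 Mbit/s

Bit rate = 176,400 × 16 × 2 = 5,644,800 bits/s.
= 5.645 Mbit/s.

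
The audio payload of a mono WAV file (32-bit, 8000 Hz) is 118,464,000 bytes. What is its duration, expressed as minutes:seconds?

Byte rate = 8,000 × 4 × 1 = 32,000 bytes/s.
Duration = 118,464,000 / 32,000 = 3,702 s.
3,702 s = 61:42.

61:42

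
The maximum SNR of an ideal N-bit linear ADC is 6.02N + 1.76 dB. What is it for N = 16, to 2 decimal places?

98.08 dB

6.02 × 16 + 1.76 = 98.08 dB.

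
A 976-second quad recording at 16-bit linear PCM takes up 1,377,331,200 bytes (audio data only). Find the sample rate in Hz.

Bytes = sample_rate × seconds × bytes_per_sample × channels.
sample_rate = 1,377,331,200 / (976 × 2 × 4) = 1,377,331,200 / 7,808 = 176,400 Hz.

176,400 Hz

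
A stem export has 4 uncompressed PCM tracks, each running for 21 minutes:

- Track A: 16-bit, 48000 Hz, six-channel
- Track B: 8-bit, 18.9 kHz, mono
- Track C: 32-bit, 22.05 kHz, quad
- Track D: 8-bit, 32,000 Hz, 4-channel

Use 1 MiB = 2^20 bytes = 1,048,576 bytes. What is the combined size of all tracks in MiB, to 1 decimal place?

21 minutes = 1,260 s.
Track A: 48,000 × 1,260 × 2 × 6 = 725,760,000 bytes.
Track B: 18,900 × 1,260 × 1 × 1 = 23,814,000 bytes.
Track C: 22,050 × 1,260 × 4 × 4 = 444,528,000 bytes.
Track D: 32,000 × 1,260 × 1 × 4 = 161,280,000 bytes.
Total = 1,355,382,000 bytes = 1292.6 MiB.

1292.6 MiB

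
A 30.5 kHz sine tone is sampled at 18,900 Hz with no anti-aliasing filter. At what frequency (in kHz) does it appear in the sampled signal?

7.3 kHz

Nyquist = 18,900/2 = 9,450 Hz; 30,500 Hz exceeds it.
Alias = |30,500 − 2×18,900| = |30,500 − 37,800| = 7,300 Hz = 7.3 kHz.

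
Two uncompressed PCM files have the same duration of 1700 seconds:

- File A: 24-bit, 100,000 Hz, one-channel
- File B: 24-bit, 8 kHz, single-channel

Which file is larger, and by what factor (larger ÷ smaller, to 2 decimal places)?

File A: 100,000 × 3 × 1 = 300,000 bytes/s.
File B: 8,000 × 3 × 1 = 24,000 bytes/s.
File A is larger; ratio = 510,000,000 / 40,800,000 = 12.50.

File A, by a factor of 12.50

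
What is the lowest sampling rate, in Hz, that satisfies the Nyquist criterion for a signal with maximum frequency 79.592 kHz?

159,184 Hz

Minimum sample rate = 2 × 79,592 Hz = 159,184 Hz.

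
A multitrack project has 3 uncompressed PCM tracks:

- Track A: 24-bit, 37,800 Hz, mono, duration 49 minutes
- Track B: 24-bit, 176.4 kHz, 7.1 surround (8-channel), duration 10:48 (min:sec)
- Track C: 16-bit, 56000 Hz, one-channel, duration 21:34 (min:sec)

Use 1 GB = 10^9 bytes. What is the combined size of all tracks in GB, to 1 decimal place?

3.2 GB

Track A: 49 minutes = 2,940 s; 37,800 × 2,940 × 3 × 1 = 333,396,000 bytes.
Track B: 10:48 (min:sec) = 648 s; 176,400 × 648 × 3 × 8 = 2,743,372,800 bytes.
Track C: 21:34 (min:sec) = 1,294 s; 56,000 × 1,294 × 2 × 1 = 144,928,000 bytes.
Total = 3,221,696,800 bytes = 3.2 GB.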